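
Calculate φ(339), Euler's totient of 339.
224

339 = 3 × 113
φ(n) = n × ∏(1 - 1/p) for each prime p dividing n
φ(339) = 339 × (1 - 1/3) × (1 - 1/113) = 224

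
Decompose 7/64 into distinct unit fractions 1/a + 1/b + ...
1/10 + 1/107 + 1/34240

Greedy algorithm:
7/64: ceiling(64/7) = 10, use 1/10
3/320: ceiling(320/3) = 107, use 1/107
1/34240: ceiling(34240/1) = 34240, use 1/34240
Result: 7/64 = 1/10 + 1/107 + 1/34240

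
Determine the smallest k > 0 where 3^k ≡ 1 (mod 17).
16

17 is prime, so ord(3) divides φ(17) = 16.
Divisors of 16: 1, 2, 4, 8, 16.
Repeated squaring: 3^1 ≡ 3, 3^2 ≡ 9, 3^4 ≡ 13, 3^8 ≡ 16, 3^16 ≡ 1 (mod 17).
Test 3^d mod 17 for each divisor d in increasing order:
3^1 ≡ 3
3^2 ≡ 9
3^4 ≡ 13
3^8 ≡ 16
3^16 ≡ 1  ← first divisor giving 1
The order is 16.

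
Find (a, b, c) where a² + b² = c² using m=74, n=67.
(987, 9916, 9965)

Euclid's formula: a = m² - n², b = 2mn, c = m² + n²
m = 74, n = 67
a = 74² - 67² = 5476 - 4489 = 987
b = 2 × 74 × 67 = 9916
c = 74² + 67² = 5476 + 4489 = 9965
Verification: 987² + 9916² = 974169 + 98327056 = 99301225 = 9965² ✓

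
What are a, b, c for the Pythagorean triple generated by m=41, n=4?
(1665, 328, 1697)

Euclid's formula: a = m² - n², b = 2mn, c = m² + n²
m = 41, n = 4
a = 41² - 4² = 1681 - 16 = 1665
b = 2 × 41 × 4 = 328
c = 41² + 4² = 1681 + 16 = 1697
Verification: 1665² + 328² = 2772225 + 107584 = 2879809 = 1697² ✓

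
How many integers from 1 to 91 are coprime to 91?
72

91 = 7 × 13
φ(n) = n × ∏(1 - 1/p) for each prime p dividing n
φ(91) = 91 × (1 - 1/7) × (1 - 1/13) = 72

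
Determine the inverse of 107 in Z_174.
161

gcd(107, 174) = 1, so the inverse exists.
Extended Euclidean algorithm on (174, 107):
174 = 1 × 107 + 67  ⟹  67 = (1)·174 + (-1)·107
107 = 1 × 67 + 40  ⟹  40 = (-1)·174 + (2)·107
67 = 1 × 40 + 27  ⟹  27 = (2)·174 + (-3)·107
40 = 1 × 27 + 13  ⟹  13 = (-3)·174 + (5)·107
27 = 2 × 13 + 1  ⟹  1 = (8)·174 + (-13)·107
So (-13)·107 ≡ 1 (mod 174), i.e. 107^(-1) ≡ -13 ≡ 161 (mod 174).
Check: 107 × 161 = 17227 ≡ 1 (mod 174)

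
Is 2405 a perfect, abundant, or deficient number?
deficient

Proper divisors of 2405: sum = 1 + 5 + 13 + 37 + 65 + 185 + 481 = 787
Since 787 < 2405, 2405 is deficient.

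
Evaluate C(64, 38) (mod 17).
3

Using Lucas' theorem:
Write n=64 and k=38 in base 17:
n in base 17: [3, 13]
k in base 17: [2, 4]
C(64,38) mod 17 = ∏ C(n_i, k_i) mod 17
Digit binomials (mod 17): C(3,2) = 3; C(13,4) = 715 ≡ 1
Product: 3 × 1 = 3 ≡ 3 (mod 17)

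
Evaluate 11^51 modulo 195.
161

Repeated squaring. Binary of 51 = 110011.
11^1 ≡ 11 (mod 195); 11^2 ≡ 121 (mod 195); 11^4 ≡ 16 (mod 195); 11^8 ≡ 61 (mod 195); 11^16 ≡ 16 (mod 195); 11^32 ≡ 61 (mod 195)
11^51 = 11^1 × 11^2 × 11^16 × 11^32 ≡ 161 (mod 195)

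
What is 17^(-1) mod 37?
24

gcd(17, 37) = 1, so the inverse exists.
Extended Euclidean algorithm on (37, 17):
37 = 2 × 17 + 3  ⟹  3 = (1)·37 + (-2)·17
17 = 5 × 3 + 2  ⟹  2 = (-5)·37 + (11)·17
3 = 1 × 2 + 1  ⟹  1 = (6)·37 + (-13)·17
So (-13)·17 ≡ 1 (mod 37), i.e. 17^(-1) ≡ -13 ≡ 24 (mod 37).
Check: 17 × 24 = 408 ≡ 1 (mod 37)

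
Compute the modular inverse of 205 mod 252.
193

gcd(205, 252) = 1, so the inverse exists.
Extended Euclidean algorithm on (252, 205):
252 = 1 × 205 + 47  ⟹  47 = (1)·252 + (-1)·205
205 = 4 × 47 + 17  ⟹  17 = (-4)·252 + (5)·205
47 = 2 × 17 + 13  ⟹  13 = (9)·252 + (-11)·205
17 = 1 × 13 + 4  ⟹  4 = (-13)·252 + (16)·205
13 = 3 × 4 + 1  ⟹  1 = (48)·252 + (-59)·205
So (-59)·205 ≡ 1 (mod 252), i.e. 205^(-1) ≡ -59 ≡ 193 (mod 252).
Check: 205 × 193 = 39565 ≡ 1 (mod 252)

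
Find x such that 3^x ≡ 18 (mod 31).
26

Baby-step giant-step with step n = ⌈√31⌉ = 6.
Baby steps 3^j mod 31 (j:value) for j=0..5: 0:1, 1:3, 2:9, 3:27, 4:19, 5:26.
Giant-step multiplier: 3^(-6) ≡ 3^(30-6) = 3^24 ≡ 2 (mod 31).
Giant steps γ_i = 18·2^i mod 31: γ_0=18, γ_1=5, γ_2=10, γ_3=20, γ_4=9 (in table at j=2).
x = i·n + j = 4·6 + 2 = 26.
Check: 3^26 ≡ 18 (mod 31).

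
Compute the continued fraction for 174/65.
[2; 1, 2, 10, 2]

Euclidean algorithm steps:
174 = 2 × 65 + 44
65 = 1 × 44 + 21
44 = 2 × 21 + 2
21 = 10 × 2 + 1
2 = 2 × 1 + 0
Continued fraction: [2; 1, 2, 10, 2]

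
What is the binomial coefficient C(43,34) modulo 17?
1

Using Lucas' theorem:
Write n=43 and k=34 in base 17:
n in base 17: [2, 9]
k in base 17: [2, 0]
C(43,34) mod 17 = ∏ C(n_i, k_i) mod 17
Digit binomials (mod 17): C(2,2) = 1; C(9,0) = 1
Product: 1 × 1 = 1 ≡ 1 (mod 17)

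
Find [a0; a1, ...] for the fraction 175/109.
[1; 1, 1, 1, 1, 6, 1, 2]

Euclidean algorithm steps:
175 = 1 × 109 + 66
109 = 1 × 66 + 43
66 = 1 × 43 + 23
43 = 1 × 23 + 20
23 = 1 × 20 + 3
20 = 6 × 3 + 2
3 = 1 × 2 + 1
2 = 2 × 1 + 0
Continued fraction: [1; 1, 1, 1, 1, 6, 1, 2]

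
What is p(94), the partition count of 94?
92669720

p(n) counts ways to write n as a sum of positive integers (order ignored).
Euler's pentagonal recurrence: p(k) = p(k-1) + p(k-2) - p(k-5) - p(k-7) + p(k-12) + p(k-15) - ... (offsets j(3j∓1)/2, signs ++--, p(0)=1, p(<0)=0).
DP table for k = 0..93: p(0)=1, p(1)=1, p(2)=2, p(3)=3, p(4)=5, p(5)=7, p(6)=11, p(7)=15, p(8)=22, p(9)=30, p(10)=42, p(11)=56, p(12)=77, p(13)=101, p(14)=135, p(15)=176, p(16)=231, p(17)=297, p(18)=385, p(19)=490, p(20)=627, p(21)=792, p(22)=1002, p(23)=1255, p(24)=1575, p(25)=1958, p(26)=2436, p(27)=3010, p(28)=3718, p(29)=4565, p(30)=5604, p(31)=6842, p(32)=8349, p(33)=10143, p(34)=12310, p(35)=14883, p(36)=17977, p(37)=21637, p(38)=26015, p(39)=31185, p(40)=37338, p(41)=44583, p(42)=53174, p(43)=63261, p(44)=75175, p(45)=89134, p(46)=105558, p(47)=124754, p(48)=147273, p(49)=173525, p(50)=204226, p(51)=239943, p(52)=281589, p(53)=329931, p(54)=386155, p(55)=451276, p(56)=526823, p(57)=614154, p(58)=715220, p(59)=831820, p(60)=966467, p(61)=1121505, p(62)=1300156, p(63)=1505499, p(64)=1741630, p(65)=2012558, p(66)=2323520, p(67)=2679689, p(68)=3087735, p(69)=3554345, p(70)=4087968, p(71)=4697205, p(72)=5392783, p(73)=6185689, p(74)=7089500, p(75)=8118264, p(76)=9289091, p(77)=10619863, p(78)=12132164, p(79)=13848650, p(80)=15796476, p(81)=18004327, p(82)=20506255, p(83)=23338469, p(84)=26543660, p(85)=30167357, p(86)=34262962, p(87)=38887673, p(88)=44108109, p(89)=49995925, p(90)=56634173, p(91)=64112359, p(92)=72533807, p(93)=82010177.
Final step: p(94) = p(93) + p(92) - p(89) - p(87) + p(82) + p(79) - p(72) - p(68) + p(59) + p(54) - p(43) - p(37) + p(24) + p(17) - p(2)
= 82010177 + 72533807 - 49995925 - 38887673 + 20506255 + 13848650 - 5392783 - 3087735 + 831820 + 386155 - 63261 - 21637 + 1575 + 297 - 2
= 92669720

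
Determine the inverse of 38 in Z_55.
42

gcd(38, 55) = 1, so the inverse exists.
Extended Euclidean algorithm on (55, 38):
55 = 1 × 38 + 17  ⟹  17 = (1)·55 + (-1)·38
38 = 2 × 17 + 4  ⟹  4 = (-2)·55 + (3)·38
17 = 4 × 4 + 1  ⟹  1 = (9)·55 + (-13)·38
So (-13)·38 ≡ 1 (mod 55), i.e. 38^(-1) ≡ -13 ≡ 42 (mod 55).
Check: 38 × 42 = 1596 ≡ 1 (mod 55)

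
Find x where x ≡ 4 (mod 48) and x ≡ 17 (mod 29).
916

Using Chinese Remainder Theorem:
M = 48 × 29 = 1392
M1 = 29, M2 = 48
y1 = 29^(-1) mod 48 = 5
y2 = 48^(-1) mod 29 = 26
x = (4×29×5 + 17×48×26) mod 1392 = 916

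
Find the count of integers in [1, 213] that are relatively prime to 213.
140

213 = 3 × 71
φ(n) = n × ∏(1 - 1/p) for each prime p dividing n
φ(213) = 213 × (1 - 1/3) × (1 - 1/71) = 140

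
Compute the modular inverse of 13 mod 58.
9

gcd(13, 58) = 1, so the inverse exists.
Extended Euclidean algorithm on (58, 13):
58 = 4 × 13 + 6  ⟹  6 = (1)·58 + (-4)·13
13 = 2 × 6 + 1  ⟹  1 = (-2)·58 + (9)·13
So (9)·13 ≡ 1 (mod 58), i.e. 13^(-1) ≡ 9 (mod 58).
Check: 13 × 9 = 117 ≡ 1 (mod 58)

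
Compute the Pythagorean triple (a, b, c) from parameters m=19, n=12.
(217, 456, 505)

Euclid's formula: a = m² - n², b = 2mn, c = m² + n²
m = 19, n = 12
a = 19² - 12² = 361 - 144 = 217
b = 2 × 19 × 12 = 456
c = 19² + 12² = 361 + 144 = 505
Verification: 217² + 456² = 47089 + 207936 = 255025 = 505² ✓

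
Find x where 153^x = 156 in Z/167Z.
121

Baby-step giant-step with step n = ⌈√167⌉ = 13.
Baby steps 153^j mod 167 (j:value) for j=0..12: 0:1, 1:153, 2:29, 3:95, 4:6, 5:83, 6:7, 7:69, 8:36, 9:164, 10:42, 11:80, 12:49.
Giant-step multiplier: 153^(-13) ≡ 153^(166-13) = 153^153 ≡ 102 (mod 167).
Giant steps γ_i = 156·102^i mod 167: γ_0=156, γ_1=47, γ_2=118, γ_3=12, γ_4=55, γ_5=99, γ_6=78, γ_7=107, γ_8=59, γ_9=6 (in table at j=4).
x = i·n + j = 9·13 + 4 = 121.
Check: 153^121 ≡ 156 (mod 167).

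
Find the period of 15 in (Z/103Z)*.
51

103 is prime, so ord(15) divides φ(103) = 102.
Divisors of 102: 1, 2, 3, 6, 17, 34, 51, 102.
Repeated squaring: 15^1 ≡ 15, 15^2 ≡ 19, 15^4 ≡ 52, 15^8 ≡ 26, 15^16 ≡ 58, 15^32 ≡ 68, 15^64 ≡ 92 (mod 103).
Test 15^d mod 103 for each divisor d in increasing order:
15^1 ≡ 15
15^2 ≡ 19
15^3 = 15^2·15^1 ≡ 79
15^6 = 15^4·15^2 ≡ 61
15^17 = 15^16·15^1 ≡ 46
15^34 = 15^32·15^2 ≡ 56
15^51 = 15^32·15^16·15^2·15^1 ≡ 1  ← first divisor giving 1
The order is 51.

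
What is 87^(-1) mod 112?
103

gcd(87, 112) = 1, so the inverse exists.
Extended Euclidean algorithm on (112, 87):
112 = 1 × 87 + 25  ⟹  25 = (1)·112 + (-1)·87
87 = 3 × 25 + 12  ⟹  12 = (-3)·112 + (4)·87
25 = 2 × 12 + 1  ⟹  1 = (7)·112 + (-9)·87
So (-9)·87 ≡ 1 (mod 112), i.e. 87^(-1) ≡ -9 ≡ 103 (mod 112).
Check: 87 × 103 = 8961 ≡ 1 (mod 112)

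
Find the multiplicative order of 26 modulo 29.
28

29 is prime, so ord(26) divides φ(29) = 28.
Divisors of 28: 1, 2, 4, 7, 14, 28.
Repeated squaring: 26^1 ≡ 26, 26^2 ≡ 9, 26^4 ≡ 23, 26^8 ≡ 7, 26^16 ≡ 20 (mod 29).
Test 26^d mod 29 for each divisor d in increasing order:
26^1 ≡ 26
26^2 ≡ 9
26^4 ≡ 23
26^7 = 26^4·26^2·26^1 ≡ 17
26^14 = 26^8·26^4·26^2 ≡ 28
26^28 = 26^16·26^8·26^4 ≡ 1  ← first divisor giving 1
The order is 28.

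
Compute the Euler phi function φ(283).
282

283 = 283
φ(n) = n × ∏(1 - 1/p) for each prime p dividing n
φ(283) = 283 × (1 - 1/283) = 282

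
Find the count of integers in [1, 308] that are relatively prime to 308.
120

308 = 2^2 × 7 × 11
φ(n) = n × ∏(1 - 1/p) for each prime p dividing n
φ(308) = 308 × (1 - 1/2) × (1 - 1/7) × (1 - 1/11) = 120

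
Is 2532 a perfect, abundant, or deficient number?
abundant

Proper divisors of 2532: sum = 1 + 2 + 3 + 4 + 6 + 12 + 211 + 422 + 633 + 844 + 1266 = 3404
Since 3404 > 2532, 2532 is abundant.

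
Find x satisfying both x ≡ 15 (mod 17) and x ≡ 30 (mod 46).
168

Using Chinese Remainder Theorem:
M = 17 × 46 = 782
M1 = 46, M2 = 17
y1 = 46^(-1) mod 17 = 10
y2 = 17^(-1) mod 46 = 19
x = (15×46×10 + 30×17×19) mod 782 = 168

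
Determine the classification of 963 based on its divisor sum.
deficient

Proper divisors of 963: sum = 1 + 3 + 9 + 107 + 321 = 441
Since 441 < 963, 963 is deficient.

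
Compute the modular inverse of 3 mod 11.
4

gcd(3, 11) = 1, so the inverse exists.
Extended Euclidean algorithm on (11, 3):
11 = 3 × 3 + 2  ⟹  2 = (1)·11 + (-3)·3
3 = 1 × 2 + 1  ⟹  1 = (-1)·11 + (4)·3
So (4)·3 ≡ 1 (mod 11), i.e. 3^(-1) ≡ 4 (mod 11).
Check: 3 × 4 = 12 ≡ 1 (mod 11)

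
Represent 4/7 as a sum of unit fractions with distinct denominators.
1/2 + 1/14

Greedy algorithm:
4/7: ceiling(7/4) = 2, use 1/2
1/14: ceiling(14/1) = 14, use 1/14
Result: 4/7 = 1/2 + 1/14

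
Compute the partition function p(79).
13848650

p(n) counts ways to write n as a sum of positive integers (order ignored).
Euler's pentagonal recurrence: p(k) = p(k-1) + p(k-2) - p(k-5) - p(k-7) + p(k-12) + p(k-15) - ... (offsets j(3j∓1)/2, signs ++--, p(0)=1, p(<0)=0).
DP table for k = 0..78: p(0)=1, p(1)=1, p(2)=2, p(3)=3, p(4)=5, p(5)=7, p(6)=11, p(7)=15, p(8)=22, p(9)=30, p(10)=42, p(11)=56, p(12)=77, p(13)=101, p(14)=135, p(15)=176, p(16)=231, p(17)=297, p(18)=385, p(19)=490, p(20)=627, p(21)=792, p(22)=1002, p(23)=1255, p(24)=1575, p(25)=1958, p(26)=2436, p(27)=3010, p(28)=3718, p(29)=4565, p(30)=5604, p(31)=6842, p(32)=8349, p(33)=10143, p(34)=12310, p(35)=14883, p(36)=17977, p(37)=21637, p(38)=26015, p(39)=31185, p(40)=37338, p(41)=44583, p(42)=53174, p(43)=63261, p(44)=75175, p(45)=89134, p(46)=105558, p(47)=124754, p(48)=147273, p(49)=173525, p(50)=204226, p(51)=239943, p(52)=281589, p(53)=329931, p(54)=386155, p(55)=451276, p(56)=526823, p(57)=614154, p(58)=715220, p(59)=831820, p(60)=966467, p(61)=1121505, p(62)=1300156, p(63)=1505499, p(64)=1741630, p(65)=2012558, p(66)=2323520, p(67)=2679689, p(68)=3087735, p(69)=3554345, p(70)=4087968, p(71)=4697205, p(72)=5392783, p(73)=6185689, p(74)=7089500, p(75)=8118264, p(76)=9289091, p(77)=10619863, p(78)=12132164.
Final step: p(79) = p(78) + p(77) - p(74) - p(72) + p(67) + p(64) - p(57) - p(53) + p(44) + p(39) - p(28) - p(22) + p(9) + p(2)
= 12132164 + 10619863 - 7089500 - 5392783 + 2679689 + 1741630 - 614154 - 329931 + 75175 + 31185 - 3718 - 1002 + 30 + 2
= 13848650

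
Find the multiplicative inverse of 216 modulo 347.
98

gcd(216, 347) = 1, so the inverse exists.
Extended Euclidean algorithm on (347, 216):
347 = 1 × 216 + 131  ⟹  131 = (1)·347 + (-1)·216
216 = 1 × 131 + 85  ⟹  85 = (-1)·347 + (2)·216
131 = 1 × 85 + 46  ⟹  46 = (2)·347 + (-3)·216
85 = 1 × 46 + 39  ⟹  39 = (-3)·347 + (5)·216
46 = 1 × 39 + 7  ⟹  7 = (5)·347 + (-8)·216
39 = 5 × 7 + 4  ⟹  4 = (-28)·347 + (45)·216
7 = 1 × 4 + 3  ⟹  3 = (33)·347 + (-53)·216
4 = 1 × 3 + 1  ⟹  1 = (-61)·347 + (98)·216
So (98)·216 ≡ 1 (mod 347), i.e. 216^(-1) ≡ 98 (mod 347).
Check: 216 × 98 = 21168 ≡ 1 (mod 347)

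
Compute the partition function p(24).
1575

p(n) counts ways to write n as a sum of positive integers (order ignored).
Euler's pentagonal recurrence: p(k) = p(k-1) + p(k-2) - p(k-5) - p(k-7) + p(k-12) + p(k-15) - ... (offsets j(3j∓1)/2, signs ++--, p(0)=1, p(<0)=0).
DP table for k = 0..23: p(0)=1, p(1)=1, p(2)=2, p(3)=3, p(4)=5, p(5)=7, p(6)=11, p(7)=15, p(8)=22, p(9)=30, p(10)=42, p(11)=56, p(12)=77, p(13)=101, p(14)=135, p(15)=176, p(16)=231, p(17)=297, p(18)=385, p(19)=490, p(20)=627, p(21)=792, p(22)=1002, p(23)=1255.
Final step: p(24) = p(23) + p(22) - p(19) - p(17) + p(12) + p(9) - p(2)
= 1255 + 1002 - 490 - 297 + 77 + 30 - 2
= 1575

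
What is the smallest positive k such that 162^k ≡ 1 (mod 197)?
196

197 is prime, so ord(162) divides φ(197) = 196.
Divisors of 196: 1, 2, 4, 7, 14, 28, 49, 98, 196.
Repeated squaring: 162^1 ≡ 162, 162^2 ≡ 43, 162^4 ≡ 76, 162^8 ≡ 63, 162^16 ≡ 29, 162^32 ≡ 53, 162^64 ≡ 51, 162^128 ≡ 40 (mod 197).
Test 162^d mod 197 for each divisor d in increasing order:
162^1 ≡ 162
162^2 ≡ 43
162^4 ≡ 76
162^7 = 162^4·162^2·162^1 ≡ 77
162^14 = 162^8·162^4·162^2 ≡ 19
162^28 = 162^16·162^8·162^4 ≡ 164
162^49 = 162^32·162^16·162^1 ≡ 183
162^98 = 162^64·162^32·162^2 ≡ 196
162^196 = 162^128·162^64·162^4 ≡ 1  ← first divisor giving 1
The order is 196.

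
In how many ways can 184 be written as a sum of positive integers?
980462880430

p(n) counts ways to write n as a sum of positive integers (order ignored).
Euler's pentagonal recurrence: p(k) = p(k-1) + p(k-2) - p(k-5) - p(k-7) + p(k-12) + p(k-15) - ... (offsets j(3j∓1)/2, signs ++--, p(0)=1, p(<0)=0).
DP table for k = 0..183: p(0)=1, p(1)=1, p(2)=2, p(3)=3, p(4)=5, p(5)=7, p(6)=11, p(7)=15, p(8)=22, p(9)=30, p(10)=42, p(11)=56, p(12)=77, p(13)=101, p(14)=135, p(15)=176, p(16)=231, p(17)=297, p(18)=385, p(19)=490, p(20)=627, p(21)=792, p(22)=1002, p(23)=1255, p(24)=1575, p(25)=1958, p(26)=2436, p(27)=3010, p(28)=3718, p(29)=4565, p(30)=5604, p(31)=6842, p(32)=8349, p(33)=10143, p(34)=12310, p(35)=14883, p(36)=17977, p(37)=21637, p(38)=26015, p(39)=31185, p(40)=37338, p(41)=44583, p(42)=53174, p(43)=63261, p(44)=75175, p(45)=89134, p(46)=105558, p(47)=124754, p(48)=147273, p(49)=173525, p(50)=204226, p(51)=239943, p(52)=281589, p(53)=329931, p(54)=386155, p(55)=451276, p(56)=526823, p(57)=614154, p(58)=715220, p(59)=831820, p(60)=966467, p(61)=1121505, p(62)=1300156, p(63)=1505499, p(64)=1741630, p(65)=2012558, p(66)=2323520, p(67)=2679689, p(68)=3087735, p(69)=3554345, p(70)=4087968, p(71)=4697205, p(72)=5392783, p(73)=6185689, p(74)=7089500, p(75)=8118264, p(76)=9289091, p(77)=10619863, p(78)=12132164, p(79)=13848650, p(80)=15796476, p(81)=18004327, p(82)=20506255, p(83)=23338469, p(84)=26543660, p(85)=30167357, p(86)=34262962, p(87)=38887673, p(88)=44108109, p(89)=49995925, p(90)=56634173, p(91)=64112359, p(92)=72533807, p(93)=82010177, p(94)=92669720, p(95)=104651419, p(96)=118114304, p(97)=133230930, p(98)=150198136, p(99)=169229875, p(100)=190569292, p(101)=214481126, p(102)=241265379, p(103)=271248950, p(104)=304801365, p(105)=342325709, p(106)=384276336, p(107)=431149389, p(108)=483502844, p(109)=541946240, p(110)=607163746, p(111)=679903203, p(112)=761002156, p(113)=851376628, p(114)=952050665, p(115)=1064144451, p(116)=1188908248, p(117)=1327710076, p(118)=1482074143, p(119)=1653668665, p(120)=1844349560, p(121)=2056148051, p(122)=2291320912, p(123)=2552338241, p(124)=2841940500, p(125)=3163127352, p(126)=3519222692, p(127)=3913864295, p(128)=4351078600, p(129)=4835271870, p(130)=5371315400, p(131)=5964539504, p(132)=6620830889, p(133)=7346629512, p(134)=8149040695, p(135)=9035836076, p(136)=10015581680, p(137)=11097645016, p(138)=12292341831, p(139)=13610949895, p(140)=15065878135, p(141)=16670689208, p(142)=18440293320, p(143)=20390982757, p(144)=22540654445, p(145)=24908858009, p(146)=27517052599, p(147)=30388671978, p(148)=33549419497, p(149)=37027355200, p(150)=40853235313, p(151)=45060624582, p(152)=49686288421, p(153)=54770336324, p(154)=60356673280, p(155)=66493182097, p(156)=73232243759, p(157)=80630964769, p(158)=88751778802, p(159)=97662728555, p(160)=107438159466, p(161)=118159068427, p(162)=129913904637, p(163)=142798995930, p(164)=156919475295, p(165)=172389800255, p(166)=189334822579, p(167)=207890420102, p(168)=228204732751, p(169)=250438925115, p(170)=274768617130, p(171)=301384802048, p(172)=330495499613, p(173)=362326859895, p(174)=397125074750, p(175)=435157697830, p(176)=476715857290, p(177)=522115831195, p(178)=571701605655, p(179)=625846753120, p(180)=684957390936, p(181)=749474411781, p(182)=819876908323, p(183)=896684817527.
Final step: p(184) = p(183) + p(182) - p(179) - p(177) + p(172) + p(169) - p(162) - p(158) + p(149) + p(144) - p(133) - p(127) + p(114) + p(107) - p(92) - p(84) + p(67) + p(58) - p(39) - p(29) + p(8)
= 896684817527 + 819876908323 - 625846753120 - 522115831195 + 330495499613 + 250438925115 - 129913904637 - 88751778802 + 37027355200 + 22540654445 - 7346629512 - 3913864295 + 952050665 + 431149389 - 72533807 - 26543660 + 2679689 + 715220 - 31185 - 4565 + 22
= 980462880430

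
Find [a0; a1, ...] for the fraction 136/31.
[4; 2, 1, 1, 2, 2]

Euclidean algorithm steps:
136 = 4 × 31 + 12
31 = 2 × 12 + 7
12 = 1 × 7 + 5
7 = 1 × 5 + 2
5 = 2 × 2 + 1
2 = 2 × 1 + 0
Continued fraction: [4; 2, 1, 1, 2, 2]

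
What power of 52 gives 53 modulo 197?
68

Baby-step giant-step with step n = ⌈√197⌉ = 15.
Baby steps 52^j mod 197 (j:value) for j=0..14: 0:1, 1:52, 2:143, 3:147, 4:158, 5:139, 6:136, 7:177, 8:142, 9:95, 10:15, 11:189, 12:175, 13:38, 14:6.
Giant-step multiplier: 52^(-15) ≡ 52^(196-15) = 52^181 ≡ 12 (mod 197).
Giant steps γ_i = 53·12^i mod 197: γ_0=53, γ_1=45, γ_2=146, γ_3=176, γ_4=142 (in table at j=8).
x = i·n + j = 4·15 + 8 = 68.
Check: 52^68 ≡ 53 (mod 197).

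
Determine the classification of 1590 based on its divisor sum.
abundant

Proper divisors of 1590: sum = 1 + 2 + 3 + 5 + 6 + 10 + 15 + 30 + 53 + 106 + 159 + 265 + 318 + 530 + 795 = 2298
Since 2298 > 1590, 1590 is abundant.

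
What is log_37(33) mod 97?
84

Baby-step giant-step with step n = ⌈√97⌉ = 10.
Baby steps 37^j mod 97 (j:value) for j=0..9: 0:1, 1:37, 2:11, 3:19, 4:24, 5:15, 6:70, 7:68, 8:91, 9:69.
Giant-step multiplier: 37^(-10) ≡ 37^(96-10) = 37^86 ≡ 72 (mod 97).
Giant steps γ_i = 33·72^i mod 97: γ_0=33, γ_1=48, γ_2=61, γ_3=27, γ_4=4, γ_5=94, γ_6=75, γ_7=65, γ_8=24 (in table at j=4).
x = i·n + j = 8·10 + 4 = 84.
Check: 37^84 ≡ 33 (mod 97).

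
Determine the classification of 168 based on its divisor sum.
abundant

Proper divisors of 168: sum = 1 + 2 + 3 + 4 + 6 + 7 + 8 + 12 + 14 + 21 + 24 + 28 + 42 + 56 + 84 = 312
Since 312 > 168, 168 is abundant.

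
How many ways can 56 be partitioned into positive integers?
526823

p(n) counts ways to write n as a sum of positive integers (order ignored).
Euler's pentagonal recurrence: p(k) = p(k-1) + p(k-2) - p(k-5) - p(k-7) + p(k-12) + p(k-15) - ... (offsets j(3j∓1)/2, signs ++--, p(0)=1, p(<0)=0).
DP table for k = 0..55: p(0)=1, p(1)=1, p(2)=2, p(3)=3, p(4)=5, p(5)=7, p(6)=11, p(7)=15, p(8)=22, p(9)=30, p(10)=42, p(11)=56, p(12)=77, p(13)=101, p(14)=135, p(15)=176, p(16)=231, p(17)=297, p(18)=385, p(19)=490, p(20)=627, p(21)=792, p(22)=1002, p(23)=1255, p(24)=1575, p(25)=1958, p(26)=2436, p(27)=3010, p(28)=3718, p(29)=4565, p(30)=5604, p(31)=6842, p(32)=8349, p(33)=10143, p(34)=12310, p(35)=14883, p(36)=17977, p(37)=21637, p(38)=26015, p(39)=31185, p(40)=37338, p(41)=44583, p(42)=53174, p(43)=63261, p(44)=75175, p(45)=89134, p(46)=105558, p(47)=124754, p(48)=147273, p(49)=173525, p(50)=204226, p(51)=239943, p(52)=281589, p(53)=329931, p(54)=386155, p(55)=451276.
Final step: p(56) = p(55) + p(54) - p(51) - p(49) + p(44) + p(41) - p(34) - p(30) + p(21) + p(16) - p(5)
= 451276 + 386155 - 239943 - 173525 + 75175 + 44583 - 12310 - 5604 + 792 + 231 - 7
= 526823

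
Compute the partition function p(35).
14883

p(n) counts ways to write n as a sum of positive integers (order ignored).
Euler's pentagonal recurrence: p(k) = p(k-1) + p(k-2) - p(k-5) - p(k-7) + p(k-12) + p(k-15) - ... (offsets j(3j∓1)/2, signs ++--, p(0)=1, p(<0)=0).
DP table for k = 0..34: p(0)=1, p(1)=1, p(2)=2, p(3)=3, p(4)=5, p(5)=7, p(6)=11, p(7)=15, p(8)=22, p(9)=30, p(10)=42, p(11)=56, p(12)=77, p(13)=101, p(14)=135, p(15)=176, p(16)=231, p(17)=297, p(18)=385, p(19)=490, p(20)=627, p(21)=792, p(22)=1002, p(23)=1255, p(24)=1575, p(25)=1958, p(26)=2436, p(27)=3010, p(28)=3718, p(29)=4565, p(30)=5604, p(31)=6842, p(32)=8349, p(33)=10143, p(34)=12310.
Final step: p(35) = p(34) + p(33) - p(30) - p(28) + p(23) + p(20) - p(13) - p(9) + p(0)
= 12310 + 10143 - 5604 - 3718 + 1255 + 627 - 101 - 30 + 1
= 14883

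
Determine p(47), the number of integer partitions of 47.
124754

p(n) counts ways to write n as a sum of positive integers (order ignored).
Euler's pentagonal recurrence: p(k) = p(k-1) + p(k-2) - p(k-5) - p(k-7) + p(k-12) + p(k-15) - ... (offsets j(3j∓1)/2, signs ++--, p(0)=1, p(<0)=0).
DP table for k = 0..46: p(0)=1, p(1)=1, p(2)=2, p(3)=3, p(4)=5, p(5)=7, p(6)=11, p(7)=15, p(8)=22, p(9)=30, p(10)=42, p(11)=56, p(12)=77, p(13)=101, p(14)=135, p(15)=176, p(16)=231, p(17)=297, p(18)=385, p(19)=490, p(20)=627, p(21)=792, p(22)=1002, p(23)=1255, p(24)=1575, p(25)=1958, p(26)=2436, p(27)=3010, p(28)=3718, p(29)=4565, p(30)=5604, p(31)=6842, p(32)=8349, p(33)=10143, p(34)=12310, p(35)=14883, p(36)=17977, p(37)=21637, p(38)=26015, p(39)=31185, p(40)=37338, p(41)=44583, p(42)=53174, p(43)=63261, p(44)=75175, p(45)=89134, p(46)=105558.
Final step: p(47) = p(46) + p(45) - p(42) - p(40) + p(35) + p(32) - p(25) - p(21) + p(12) + p(7)
= 105558 + 89134 - 53174 - 37338 + 14883 + 8349 - 1958 - 792 + 77 + 15
= 124754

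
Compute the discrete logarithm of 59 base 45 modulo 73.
17

Baby-step giant-step with step n = ⌈√73⌉ = 9.
Baby steps 45^j mod 73 (j:value) for j=0..8: 0:1, 1:45, 2:54, 3:21, 4:69, 5:39, 6:3, 7:62, 8:16.
Giant-step multiplier: 45^(-9) ≡ 45^(72-9) = 45^63 ≡ 51 (mod 73).
Giant steps γ_i = 59·51^i mod 73: γ_0=59, γ_1=16 (in table at j=8).
x = i·n + j = 1·9 + 8 = 17.
Check: 45^17 ≡ 59 (mod 73).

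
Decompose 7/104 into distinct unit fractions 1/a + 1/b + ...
1/15 + 1/1560

Greedy algorithm:
7/104: ceiling(104/7) = 15, use 1/15
1/1560: ceiling(1560/1) = 1560, use 1/1560
Result: 7/104 = 1/15 + 1/1560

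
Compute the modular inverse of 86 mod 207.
65

gcd(86, 207) = 1, so the inverse exists.
Extended Euclidean algorithm on (207, 86):
207 = 2 × 86 + 35  ⟹  35 = (1)·207 + (-2)·86
86 = 2 × 35 + 16  ⟹  16 = (-2)·207 + (5)·86
35 = 2 × 16 + 3  ⟹  3 = (5)·207 + (-12)·86
16 = 5 × 3 + 1  ⟹  1 = (-27)·207 + (65)·86
So (65)·86 ≡ 1 (mod 207), i.e. 86^(-1) ≡ 65 (mod 207).
Check: 86 × 65 = 5590 ≡ 1 (mod 207)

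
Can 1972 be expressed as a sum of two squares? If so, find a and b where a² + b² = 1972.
6² + 44² (a=6, b=44)

Factorization: 1972 = 2^2 × 17 × 29
By Fermat: n is sum of two squares iff every prime p ≡ 3 (mod 4) appears to even power.
All primes ≡ 3 (mod 4) appear to even power.
Search a = 0, 1, 2, … for 1972 - a² a perfect square: first hit at a = 6: 1972 - 36 = 1936 = 44².
1972 = 6² + 44² = 36 + 1936 ✓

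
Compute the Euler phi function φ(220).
80

220 = 2^2 × 5 × 11
φ(n) = n × ∏(1 - 1/p) for each prime p dividing n
φ(220) = 220 × (1 - 1/2) × (1 - 1/5) × (1 - 1/11) = 80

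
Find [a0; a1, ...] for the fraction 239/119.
[2; 119]

Euclidean algorithm steps:
239 = 2 × 119 + 1
119 = 119 × 1 + 0
Continued fraction: [2; 119]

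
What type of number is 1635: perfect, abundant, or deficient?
deficient

Proper divisors of 1635: sum = 1 + 3 + 5 + 15 + 109 + 327 + 545 = 1005
Since 1005 < 1635, 1635 is deficient.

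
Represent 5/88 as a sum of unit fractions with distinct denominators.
1/18 + 1/792

Greedy algorithm:
5/88: ceiling(88/5) = 18, use 1/18
1/792: ceiling(792/1) = 792, use 1/792
Result: 5/88 = 1/18 + 1/792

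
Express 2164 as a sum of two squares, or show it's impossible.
20² + 42² (a=20, b=42)

Factorization: 2164 = 2^2 × 541
By Fermat: n is sum of two squares iff every prime p ≡ 3 (mod 4) appears to even power.
All primes ≡ 3 (mod 4) appear to even power.
Search a = 0, 1, 2, … for 2164 - a² a perfect square: first hit at a = 20: 2164 - 400 = 1764 = 42².
2164 = 20² + 42² = 400 + 1764 ✓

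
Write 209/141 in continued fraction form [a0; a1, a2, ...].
[1; 2, 13, 1, 1, 2]

Euclidean algorithm steps:
209 = 1 × 141 + 68
141 = 2 × 68 + 5
68 = 13 × 5 + 3
5 = 1 × 3 + 2
3 = 1 × 2 + 1
2 = 2 × 1 + 0
Continued fraction: [1; 2, 13, 1, 1, 2]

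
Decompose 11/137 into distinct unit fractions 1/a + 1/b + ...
1/13 + 1/297 + 1/528957

Greedy algorithm:
11/137: ceiling(137/11) = 13, use 1/13
6/1781: ceiling(1781/6) = 297, use 1/297
1/528957: ceiling(528957/1) = 528957, use 1/528957
Result: 11/137 = 1/13 + 1/297 + 1/528957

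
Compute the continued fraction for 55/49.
[1; 8, 6]

Euclidean algorithm steps:
55 = 1 × 49 + 6
49 = 8 × 6 + 1
6 = 6 × 1 + 0
Continued fraction: [1; 8, 6]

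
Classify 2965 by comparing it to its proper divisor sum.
deficient

Proper divisors of 2965: sum = 1 + 5 + 593 = 599
Since 599 < 2965, 2965 is deficient.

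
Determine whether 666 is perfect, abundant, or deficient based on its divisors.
abundant

Proper divisors of 666: sum = 1 + 2 + 3 + 6 + 9 + 18 + 37 + 74 + 111 + 222 + 333 = 816
Since 816 > 666, 666 is abundant.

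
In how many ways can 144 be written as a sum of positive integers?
22540654445

p(n) counts ways to write n as a sum of positive integers (order ignored).
Euler's pentagonal recurrence: p(k) = p(k-1) + p(k-2) - p(k-5) - p(k-7) + p(k-12) + p(k-15) - ... (offsets j(3j∓1)/2, signs ++--, p(0)=1, p(<0)=0).
DP table for k = 0..143: p(0)=1, p(1)=1, p(2)=2, p(3)=3, p(4)=5, p(5)=7, p(6)=11, p(7)=15, p(8)=22, p(9)=30, p(10)=42, p(11)=56, p(12)=77, p(13)=101, p(14)=135, p(15)=176, p(16)=231, p(17)=297, p(18)=385, p(19)=490, p(20)=627, p(21)=792, p(22)=1002, p(23)=1255, p(24)=1575, p(25)=1958, p(26)=2436, p(27)=3010, p(28)=3718, p(29)=4565, p(30)=5604, p(31)=6842, p(32)=8349, p(33)=10143, p(34)=12310, p(35)=14883, p(36)=17977, p(37)=21637, p(38)=26015, p(39)=31185, p(40)=37338, p(41)=44583, p(42)=53174, p(43)=63261, p(44)=75175, p(45)=89134, p(46)=105558, p(47)=124754, p(48)=147273, p(49)=173525, p(50)=204226, p(51)=239943, p(52)=281589, p(53)=329931, p(54)=386155, p(55)=451276, p(56)=526823, p(57)=614154, p(58)=715220, p(59)=831820, p(60)=966467, p(61)=1121505, p(62)=1300156, p(63)=1505499, p(64)=1741630, p(65)=2012558, p(66)=2323520, p(67)=2679689, p(68)=3087735, p(69)=3554345, p(70)=4087968, p(71)=4697205, p(72)=5392783, p(73)=6185689, p(74)=7089500, p(75)=8118264, p(76)=9289091, p(77)=10619863, p(78)=12132164, p(79)=13848650, p(80)=15796476, p(81)=18004327, p(82)=20506255, p(83)=23338469, p(84)=26543660, p(85)=30167357, p(86)=34262962, p(87)=38887673, p(88)=44108109, p(89)=49995925, p(90)=56634173, p(91)=64112359, p(92)=72533807, p(93)=82010177, p(94)=92669720, p(95)=104651419, p(96)=118114304, p(97)=133230930, p(98)=150198136, p(99)=169229875, p(100)=190569292, p(101)=214481126, p(102)=241265379, p(103)=271248950, p(104)=304801365, p(105)=342325709, p(106)=384276336, p(107)=431149389, p(108)=483502844, p(109)=541946240, p(110)=607163746, p(111)=679903203, p(112)=761002156, p(113)=851376628, p(114)=952050665, p(115)=1064144451, p(116)=1188908248, p(117)=1327710076, p(118)=1482074143, p(119)=1653668665, p(120)=1844349560, p(121)=2056148051, p(122)=2291320912, p(123)=2552338241, p(124)=2841940500, p(125)=3163127352, p(126)=3519222692, p(127)=3913864295, p(128)=4351078600, p(129)=4835271870, p(130)=5371315400, p(131)=5964539504, p(132)=6620830889, p(133)=7346629512, p(134)=8149040695, p(135)=9035836076, p(136)=10015581680, p(137)=11097645016, p(138)=12292341831, p(139)=13610949895, p(140)=15065878135, p(141)=16670689208, p(142)=18440293320, p(143)=20390982757.
Final step: p(144) = p(143) + p(142) - p(139) - p(137) + p(132) + p(129) - p(122) - p(118) + p(109) + p(104) - p(93) - p(87) + p(74) + p(67) - p(52) - p(44) + p(27) + p(18)
= 20390982757 + 18440293320 - 13610949895 - 11097645016 + 6620830889 + 4835271870 - 2291320912 - 1482074143 + 541946240 + 304801365 - 82010177 - 38887673 + 7089500 + 2679689 - 281589 - 75175 + 3010 + 385
= 22540654445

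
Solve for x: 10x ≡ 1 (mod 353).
106

gcd(10, 353) = 1, so the inverse exists.
Extended Euclidean algorithm on (353, 10):
353 = 35 × 10 + 3  ⟹  3 = (1)·353 + (-35)·10
10 = 3 × 3 + 1  ⟹  1 = (-3)·353 + (106)·10
So (106)·10 ≡ 1 (mod 353), i.e. 10^(-1) ≡ 106 (mod 353).
Check: 10 × 106 = 1060 ≡ 1 (mod 353)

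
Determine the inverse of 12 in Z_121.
111

gcd(12, 121) = 1, so the inverse exists.
Extended Euclidean algorithm on (121, 12):
121 = 10 × 12 + 1  ⟹  1 = (1)·121 + (-10)·12
So (-10)·12 ≡ 1 (mod 121), i.e. 12^(-1) ≡ -10 ≡ 111 (mod 121).
Check: 12 × 111 = 1332 ≡ 1 (mod 121)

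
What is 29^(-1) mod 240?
149

gcd(29, 240) = 1, so the inverse exists.
Extended Euclidean algorithm on (240, 29):
240 = 8 × 29 + 8  ⟹  8 = (1)·240 + (-8)·29
29 = 3 × 8 + 5  ⟹  5 = (-3)·240 + (25)·29
8 = 1 × 5 + 3  ⟹  3 = (4)·240 + (-33)·29
5 = 1 × 3 + 2  ⟹  2 = (-7)·240 + (58)·29
3 = 1 × 2 + 1  ⟹  1 = (11)·240 + (-91)·29
So (-91)·29 ≡ 1 (mod 240), i.e. 29^(-1) ≡ -91 ≡ 149 (mod 240).
Check: 29 × 149 = 4321 ≡ 1 (mod 240)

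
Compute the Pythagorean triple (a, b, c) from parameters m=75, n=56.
(2489, 8400, 8761)

Euclid's formula: a = m² - n², b = 2mn, c = m² + n²
m = 75, n = 56
a = 75² - 56² = 5625 - 3136 = 2489
b = 2 × 75 × 56 = 8400
c = 75² + 56² = 5625 + 3136 = 8761
Verification: 2489² + 8400² = 6195121 + 70560000 = 76755121 = 8761² ✓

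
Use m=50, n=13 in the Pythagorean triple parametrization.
(2331, 1300, 2669)

Euclid's formula: a = m² - n², b = 2mn, c = m² + n²
m = 50, n = 13
a = 50² - 13² = 2500 - 169 = 2331
b = 2 × 50 × 13 = 1300
c = 50² + 13² = 2500 + 169 = 2669
Verification: 2331² + 1300² = 5433561 + 1690000 = 7123561 = 2669² ✓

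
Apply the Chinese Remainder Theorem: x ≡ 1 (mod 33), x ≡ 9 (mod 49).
793

Using Chinese Remainder Theorem:
M = 33 × 49 = 1617
M1 = 49, M2 = 33
y1 = 49^(-1) mod 33 = 31
y2 = 33^(-1) mod 49 = 3
x = (1×49×31 + 9×33×3) mod 1617 = 793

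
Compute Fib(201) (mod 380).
306

Matrix identity: Q^n = [[F_(n+1), F_n], [F_n, F_(n-1)]] with Q = [[1,1],[1,0]].
n = 201 = 11001001₂. Square-and-multiply, entries mod 380:
Q^1 = [[1,1],[1,0]]
Q^3 = (Q^1)²·Q = [[3,2],[2,1]]
Q^6 = (Q^3)² = [[13,8],[8,5]]
Q^12 = (Q^6)² = [[233,144],[144,89]]
Q^25 = (Q^12)²·Q = [[173,165],[165,8]]
Q^50 = (Q^25)² = [[154,225],[225,309]]
Q^100 = (Q^50)² = [[241,55],[55,186]]
Q^201 = (Q^100)²·Q = [[231,306],[306,305]]
F_201 mod 380 = Q^201[0][1] = 306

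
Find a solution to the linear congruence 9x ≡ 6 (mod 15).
x ≡ 4 (mod 5)

gcd(9, 15) = 3, which divides 6, so solutions exist.
Divide through by 3: 3x ≡ 2 (mod 5).
Find 3^(-1) mod 5 by the extended Euclidean algorithm:
5 = 1 × 3 + 2  ⟹  2 = (1)·5 + (-1)·3
3 = 1 × 2 + 1  ⟹  1 = (-1)·5 + (2)·3
So (2)·3 ≡ 1 (mod 5), i.e. 3^(-1) ≡ 2 (mod 5).
x ≡ 2 × 2 = 4 ≡ 4 (mod 5).
Check: 9 × 4 = 36 ≡ 6 (mod 15).
x ≡ 4 (mod 5), giving 3 solutions mod 15.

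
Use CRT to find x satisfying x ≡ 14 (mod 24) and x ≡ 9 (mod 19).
446

Using Chinese Remainder Theorem:
M = 24 × 19 = 456
M1 = 19, M2 = 24
y1 = 19^(-1) mod 24 = 19
y2 = 24^(-1) mod 19 = 4
x = (14×19×19 + 9×24×4) mod 456 = 446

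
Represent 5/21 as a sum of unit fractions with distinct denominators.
1/5 + 1/27 + 1/945

Greedy algorithm:
5/21: ceiling(21/5) = 5, use 1/5
4/105: ceiling(105/4) = 27, use 1/27
1/945: ceiling(945/1) = 945, use 1/945
Result: 5/21 = 1/5 + 1/27 + 1/945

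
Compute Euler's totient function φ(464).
224

464 = 2^4 × 29
φ(n) = n × ∏(1 - 1/p) for each prime p dividing n
φ(464) = 464 × (1 - 1/2) × (1 - 1/29) = 224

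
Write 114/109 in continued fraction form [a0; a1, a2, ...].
[1; 21, 1, 4]

Euclidean algorithm steps:
114 = 1 × 109 + 5
109 = 21 × 5 + 4
5 = 1 × 4 + 1
4 = 4 × 1 + 0
Continued fraction: [1; 21, 1, 4]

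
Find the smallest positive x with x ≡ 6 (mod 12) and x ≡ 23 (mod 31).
54

Using Chinese Remainder Theorem:
M = 12 × 31 = 372
M1 = 31, M2 = 12
y1 = 31^(-1) mod 12 = 7
y2 = 12^(-1) mod 31 = 13
x = (6×31×7 + 23×12×13) mod 372 = 54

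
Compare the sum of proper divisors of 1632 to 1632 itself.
abundant

Proper divisors of 1632: sum = 1 + 2 + 3 + 4 + 6 + 8 + 12 + 16 + ... + 272 + 408 + 544 + 816 (23 divisors) = 2904
Since 2904 > 1632, 1632 is abundant.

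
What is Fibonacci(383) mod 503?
184

Matrix identity: Q^n = [[F_(n+1), F_n], [F_n, F_(n-1)]] with Q = [[1,1],[1,0]].
n = 383 = 101111111₂. Square-and-multiply, entries mod 503:
Q^1 = [[1,1],[1,0]]
Q^2 = (Q^1)² = [[2,1],[1,1]]
Q^5 = (Q^2)²·Q = [[8,5],[5,3]]
Q^11 = (Q^5)²·Q = [[144,89],[89,55]]
Q^23 = (Q^11)²·Q = [[92,489],[489,106]]
Q^47 = (Q^23)²·Q = [[355,109],[109,246]]
Q^95 = (Q^47)²·Q = [[203,84],[84,119]]
Q^191 = (Q^95)²·Q = [[366,480],[480,389]]
Q^383 = (Q^191)²·Q = [[424,184],[184,240]]
F_383 mod 503 = Q^383[0][1] = 184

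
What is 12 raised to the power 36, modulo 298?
46

Repeated squaring. Binary of 36 = 100100.
12^1 ≡ 12 (mod 298); 12^2 ≡ 144 (mod 298); 12^4 ≡ 174 (mod 298); 12^8 ≡ 178 (mod 298); 12^16 ≡ 96 (mod 298); 12^32 ≡ 276 (mod 298)
12^36 = 12^4 × 12^32 ≡ 46 (mod 298)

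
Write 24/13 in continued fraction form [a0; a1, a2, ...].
[1; 1, 5, 2]

Euclidean algorithm steps:
24 = 1 × 13 + 11
13 = 1 × 11 + 2
11 = 5 × 2 + 1
2 = 2 × 1 + 0
Continued fraction: [1; 1, 5, 2]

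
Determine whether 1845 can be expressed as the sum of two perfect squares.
9² + 42² (a=9, b=42)

Factorization: 1845 = 3^2 × 5 × 41
By Fermat: n is sum of two squares iff every prime p ≡ 3 (mod 4) appears to even power.
All primes ≡ 3 (mod 4) appear to even power.
Search a = 0, 1, 2, … for 1845 - a² a perfect square: first hit at a = 9: 1845 - 81 = 1764 = 42².
1845 = 9² + 42² = 81 + 1764 ✓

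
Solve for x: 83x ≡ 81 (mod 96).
x ≡ 75 (mod 96)

gcd(83, 96) = 1, which divides 81, so solutions exist.
Find 83^(-1) mod 96 by the extended Euclidean algorithm:
96 = 1 × 83 + 13  ⟹  13 = (1)·96 + (-1)·83
83 = 6 × 13 + 5  ⟹  5 = (-6)·96 + (7)·83
13 = 2 × 5 + 3  ⟹  3 = (13)·96 + (-15)·83
5 = 1 × 3 + 2  ⟹  2 = (-19)·96 + (22)·83
3 = 1 × 2 + 1  ⟹  1 = (32)·96 + (-37)·83
So (-37)·83 ≡ 1 (mod 96), i.e. 83^(-1) ≡ -37 ≡ 59 (mod 96).
x ≡ 59 × 81 = 4779 ≡ 75 (mod 96).
Check: 83 × 75 = 6225 ≡ 81 (mod 96).
Unique solution: x ≡ 75 (mod 96)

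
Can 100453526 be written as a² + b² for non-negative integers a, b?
Not possible

Factorization: 100453526 = 2 × 41 × 107^3
By Fermat: n is sum of two squares iff every prime p ≡ 3 (mod 4) appears to even power.
Prime(s) ≡ 3 (mod 4) with odd exponent: [(107, 3)]
Therefore 100453526 cannot be expressed as a² + b².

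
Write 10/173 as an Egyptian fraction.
1/18 + 1/445 + 1/1385730

Greedy algorithm:
10/173: ceiling(173/10) = 18, use 1/18
7/3114: ceiling(3114/7) = 445, use 1/445
1/1385730: ceiling(1385730/1) = 1385730, use 1/1385730
Result: 10/173 = 1/18 + 1/445 + 1/1385730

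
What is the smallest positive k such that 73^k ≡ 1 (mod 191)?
190

191 is prime, so ord(73) divides φ(191) = 190.
Divisors of 190: 1, 2, 5, 10, 19, 38, 95, 190.
Repeated squaring: 73^1 ≡ 73, 73^2 ≡ 172, 73^4 ≡ 170, 73^8 ≡ 59, 73^16 ≡ 43, 73^32 ≡ 130, 73^64 ≡ 92, 73^128 ≡ 60 (mod 191).
Test 73^d mod 191 for each divisor d in increasing order:
73^1 ≡ 73
73^2 ≡ 172
73^5 = 73^4·73^1 ≡ 186
73^10 = 73^8·73^2 ≡ 25
73^19 = 73^16·73^2·73^1 ≡ 142
73^38 = 73^32·73^4·73^2 ≡ 109
73^95 = 73^64·73^16·73^8·73^4·73^2·73^1 ≡ 190
73^190 = 73^128·73^32·73^16·73^8·73^4·73^2 ≡ 1  ← first divisor giving 1
The order is 190.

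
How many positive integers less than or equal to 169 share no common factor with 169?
156

169 = 13^2
φ(n) = n × ∏(1 - 1/p) for each prime p dividing n
φ(169) = 169 × (1 - 1/13) = 156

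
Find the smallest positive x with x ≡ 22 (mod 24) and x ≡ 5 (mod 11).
214

Using Chinese Remainder Theorem:
M = 24 × 11 = 264
M1 = 11, M2 = 24
y1 = 11^(-1) mod 24 = 11
y2 = 24^(-1) mod 11 = 6
x = (22×11×11 + 5×24×6) mod 264 = 214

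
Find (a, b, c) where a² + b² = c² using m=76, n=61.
(2055, 9272, 9497)

Euclid's formula: a = m² - n², b = 2mn, c = m² + n²
m = 76, n = 61
a = 76² - 61² = 5776 - 3721 = 2055
b = 2 × 76 × 61 = 9272
c = 76² + 61² = 5776 + 3721 = 9497
Verification: 2055² + 9272² = 4223025 + 85969984 = 90193009 = 9497² ✓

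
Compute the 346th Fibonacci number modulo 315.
118

Matrix identity: Q^n = [[F_(n+1), F_n], [F_n, F_(n-1)]] with Q = [[1,1],[1,0]].
n = 346 = 101011010₂. Square-and-multiply, entries mod 315:
Q^1 = [[1,1],[1,0]]
Q^2 = (Q^1)² = [[2,1],[1,1]]
Q^5 = (Q^2)²·Q = [[8,5],[5,3]]
Q^10 = (Q^5)² = [[89,55],[55,34]]
Q^21 = (Q^10)²·Q = [[71,236],[236,150]]
Q^43 = (Q^21)²·Q = [[123,257],[257,181]]
Q^86 = (Q^43)² = [[223,8],[8,215]]
Q^173 = (Q^86)²·Q = [[62,23],[23,39]]
Q^346 = (Q^173)² = [[278,118],[118,160]]
F_346 mod 315 = Q^346[0][1] = 118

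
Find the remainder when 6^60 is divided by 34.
30

Repeated squaring. Binary of 60 = 111100.
6^1 ≡ 6 (mod 34); 6^2 ≡ 2 (mod 34); 6^4 ≡ 4 (mod 34); 6^8 ≡ 16 (mod 34); 6^16 ≡ 18 (mod 34); 6^32 ≡ 18 (mod 34)
6^60 = 6^4 × 6^8 × 6^16 × 6^32 ≡ 30 (mod 34)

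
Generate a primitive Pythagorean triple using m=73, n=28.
(4545, 4088, 6113)

Euclid's formula: a = m² - n², b = 2mn, c = m² + n²
m = 73, n = 28
a = 73² - 28² = 5329 - 784 = 4545
b = 2 × 73 × 28 = 4088
c = 73² + 28² = 5329 + 784 = 6113
Verification: 4545² + 4088² = 20657025 + 16711744 = 37368769 = 6113² ✓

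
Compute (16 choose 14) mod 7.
1

Using Lucas' theorem:
Write n=16 and k=14 in base 7:
n in base 7: [2, 2]
k in base 7: [2, 0]
C(16,14) mod 7 = ∏ C(n_i, k_i) mod 7
Digit binomials (mod 7): C(2,2) = 1; C(2,0) = 1
Product: 1 × 1 = 1 ≡ 1 (mod 7)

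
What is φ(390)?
96

390 = 2 × 3 × 5 × 13
φ(n) = n × ∏(1 - 1/p) for each prime p dividing n
φ(390) = 390 × (1 - 1/2) × (1 - 1/3) × (1 - 1/5) × (1 - 1/13) = 96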